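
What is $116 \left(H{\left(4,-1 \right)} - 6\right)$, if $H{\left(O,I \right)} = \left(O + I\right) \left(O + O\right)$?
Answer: $2088$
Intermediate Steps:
$H{\left(O,I \right)} = 2 O \left(I + O\right)$ ($H{\left(O,I \right)} = \left(I + O\right) 2 O = 2 O \left(I + O\right)$)
$116 \left(H{\left(4,-1 \right)} - 6\right) = 116 \left(2 \cdot 4 \left(-1 + 4\right) - 6\right) = 116 \left(2 \cdot 4 \cdot 3 - 6\right) = 116 \left(24 - 6\right) = 116 \cdot 18 = 2088$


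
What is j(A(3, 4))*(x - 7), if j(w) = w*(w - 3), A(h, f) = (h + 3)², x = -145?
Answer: -180576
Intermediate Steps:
A(h, f) = (3 + h)²
j(w) = w*(-3 + w)
j(A(3, 4))*(x - 7) = ((3 + 3)²*(-3 + (3 + 3)²))*(-145 - 7) = (6²*(-3 + 6²))*(-152) = (36*(-3 + 36))*(-152) = (36*33)*(-152) = 1188*(-152) = -180576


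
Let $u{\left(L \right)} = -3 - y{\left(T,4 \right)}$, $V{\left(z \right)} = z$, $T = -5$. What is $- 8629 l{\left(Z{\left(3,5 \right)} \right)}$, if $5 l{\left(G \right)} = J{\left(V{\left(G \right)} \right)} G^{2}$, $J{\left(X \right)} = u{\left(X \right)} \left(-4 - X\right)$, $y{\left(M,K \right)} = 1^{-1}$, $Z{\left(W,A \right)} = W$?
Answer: $- \frac{2174508}{5} \approx -4.349 \cdot 10^{5}$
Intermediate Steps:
$y{\left(M,K \right)} = 1$
$u{\left(L \right)} = -4$ ($u{\left(L \right)} = -3 - 1 = -4$)
$J{\left(X \right)} = 16 + 4 X$ ($J{\left(X \right)} = - 4 \left(-4 - X\right) = 16 + 4 X$)
$l{\left(G \right)} = \frac{G^{2} \left(16 + 4 G\right)}{5}$ ($l{\left(G \right)} = \frac{\left(16 + 4 G\right) G^{2}}{5} = \frac{G^{2} \left(16 + 4 G\right)}{5}$)
$- 8629 l{\left(Z{\left(3,5 \right)} \right)} = - 8629 \frac{4 \cdot 3^{2} \left(4 + 3\right)}{5} = - 8629 \cdot \frac{4}{5} \cdot 9 \cdot 7 = \left(-8629\right) \frac{252}{5} = - \frac{2174508}{5}$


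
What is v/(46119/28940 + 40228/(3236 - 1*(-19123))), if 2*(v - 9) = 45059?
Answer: 14583975024210/2195373041 ≈ 6643.0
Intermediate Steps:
v = 45077/2 (v = 9 + (½)*45059 = 9 + 45059/2 = 45077/2 ≈ 22539.)
v/(46119/28940 + 40228/(3236 - 1*(-19123))) = 45077/(2*(46119/28940 + 40228/(3236 - 1*(-19123)))) = 45077/(2*(46119*(1/28940) + 40228/(3236 + 19123))) = 45077/(2*(46119/28940 + 40228/22359)) = 45077/(2*(2195373041/647069460)) = (45077/2)*(647069460/2195373041) = 14583975024210/2195373041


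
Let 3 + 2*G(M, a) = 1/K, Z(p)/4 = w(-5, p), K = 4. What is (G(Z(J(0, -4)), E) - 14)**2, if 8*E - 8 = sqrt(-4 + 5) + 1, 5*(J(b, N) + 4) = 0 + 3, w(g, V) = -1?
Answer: 15129/64 ≈ 236.39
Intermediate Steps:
J(b, N) = -17/5 (J(b, N) = -4 + (0 + 3)/5 = -4 + (1/5)*3 = -4 + 3/5 = -17/5)
E = 5/4 (E = 1 + (sqrt(-4 + 5) + 1)/8 = 1 + (sqrt(1) + 1)/8 = 1 + (1 + 1)/8 = 1 + (1/8)*2 = 1 + 1/4 = 5/4 ≈ 1.2500)
Z(p) = -4 (Z(p) = 4*(-1) = -4)
G(M, a) = -11/8 (G(M, a) = -3/2 + (1/2)/4 = -3/2 + (1/2)*(1/4) = -3/2 + 1/8 = -11/8)
(G(Z(J(0, -4)), E) - 14)**2 = (-11/8 - 14)**2 = (-123/8)**2 = 15129/64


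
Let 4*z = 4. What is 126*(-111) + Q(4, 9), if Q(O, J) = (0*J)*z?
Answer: -13986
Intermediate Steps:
z = 1 (z = (¼)*4 = 1)
Q(O, J) = 0 (Q(O, J) = (0*J)*1 = 0*1 = 0)
126*(-111) + Q(4, 9) = 126*(-111) + 0 = -13986 + 0 = -13986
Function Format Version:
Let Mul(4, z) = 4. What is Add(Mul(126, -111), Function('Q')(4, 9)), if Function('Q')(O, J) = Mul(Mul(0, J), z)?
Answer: -13986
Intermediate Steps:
z = 1 (z = Mul(Rational(1, 4), 4) = 1)
Function('Q')(O, J) = 0 (Function('Q')(O, J) = Mul(Mul(0, J), 1) = Mul(0, 1) = 0)
Add(Mul(126, -111), Function('Q')(4, 9)) = Add(Mul(126, -111), 0) = Add(-13986, 0) = -13986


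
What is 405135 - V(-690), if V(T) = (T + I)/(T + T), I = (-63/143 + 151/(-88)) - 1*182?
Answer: 42639581811/105248 ≈ 4.0513e+5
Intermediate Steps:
I = -210675/1144 (I = (-63*1/143 + 151*(-1/88)) - 182 = (-63/143 - 151/88) - 182 = -2467/1144 - 182 = -210675/1144 ≈ -184.16)
V(T) = (-210675/1144 + T)/(2*T) (V(T) = (T - 210675/1144)/(T + T) = (-210675/1144 + T)/((2*T)) = (-210675/1144 + T)*(1/(2*T)) = (-210675/1144 + T)/(2*T))
405135 - V(-690) = 405135 - (-210675 + 1144*(-690))/(2288*(-690)) = 405135 - (-1)*(-210675 - 789360)/(2288*690) = 405135 - (-1)*(-1000035)/(2288*690) = 405135 - 1*66669/105248 = 405135 - 66669/105248 = 42639581811/105248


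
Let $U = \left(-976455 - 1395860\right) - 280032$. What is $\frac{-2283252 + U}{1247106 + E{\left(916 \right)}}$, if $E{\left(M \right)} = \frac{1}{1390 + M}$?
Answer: $- \frac{11381491294}{2875826437} \approx -3.9576$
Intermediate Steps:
$U = -2652347$ ($U = -2372315 - 280032 = -2652347$)
$\frac{-2283252 + U}{1247106 + E{\left(916 \right)}} = \frac{-2283252 - 2652347}{1247106 + \frac{1}{1390 + 916}} = - \frac{4935599}{1247106 + \frac{1}{2306}} = - \frac{4935599}{\frac{2875826437}{2306}} = \left(-4935599\right) \frac{2306}{2875826437} = - \frac{11381491294}{2875826437}$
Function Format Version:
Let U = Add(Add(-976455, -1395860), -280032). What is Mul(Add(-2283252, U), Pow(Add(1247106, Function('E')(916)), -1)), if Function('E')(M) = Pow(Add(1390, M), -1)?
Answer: Rational(-11381491294, 2875826437) ≈ -3.9576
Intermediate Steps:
U = -2652347 (U = Add(-2372315, -280032) = -2652347)
Mul(Add(-2283252, U), Pow(Add(1247106, Function('E')(916)), -1)) = Mul(Add(-2283252, -2652347), Pow(Add(1247106, Pow(Add(1390, 916), -1)), -1)) = Mul(-4935599, Pow(Add(1247106, Pow(2306, -1)), -1)) = Mul(-4935599, Pow(Add(1247106, Rational(1, 2306)), -1)) = Mul(-4935599, Pow(Rational(2875826437, 2306), -1)) = Mul(-4935599, Rational(2306, 2875826437)) = Rational(-11381491294, 2875826437)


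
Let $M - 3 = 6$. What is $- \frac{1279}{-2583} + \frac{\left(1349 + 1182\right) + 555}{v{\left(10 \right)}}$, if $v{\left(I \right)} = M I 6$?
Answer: $\frac{481211}{77490} \approx 6.21$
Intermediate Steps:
$M = 9$ ($M = 3 + 6 = 9$)
$v{\left(I \right)} = 54 I$ ($v{\left(I \right)} = 9 I 6 = 54 I$)
$- \frac{1279}{-2583} + \frac{\left(1349 + 1182\right) + 555}{v{\left(10 \right)}} = - \frac{1279}{-2583} + \frac{\left(1349 + 1182\right) + 555}{54 \cdot 10} = \left(-1279\right) \left(- \frac{1}{2583}\right) + \frac{2531 + 555}{540} = \frac{1279}{2583} + 3086 \cdot \frac{1}{540} = \frac{1279}{2583} + \frac{1543}{270} = \frac{481211}{77490}$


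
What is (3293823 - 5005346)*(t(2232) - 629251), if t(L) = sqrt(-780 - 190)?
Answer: 1076977559273 - 1711523*I*sqrt(970) ≈ 1.077e+12 - 5.3305e+7*I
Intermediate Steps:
t(L) = I*sqrt(970) (t(L) = sqrt(-970) = I*sqrt(970))
(3293823 - 5005346)*(t(2232) - 629251) = (3293823 - 5005346)*(I*sqrt(970) - 629251) = -1711523*(-629251 + I*sqrt(970)) = 1076977559273 - 1711523*I*sqrt(970)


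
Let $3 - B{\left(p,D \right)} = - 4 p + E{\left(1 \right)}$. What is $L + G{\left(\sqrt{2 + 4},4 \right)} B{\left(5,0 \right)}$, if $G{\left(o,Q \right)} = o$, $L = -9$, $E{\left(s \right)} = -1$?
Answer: $-9 + 24 \sqrt{6} \approx 49.788$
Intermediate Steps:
$B{\left(p,D \right)} = 4 + 4 p$ ($B{\left(p,D \right)} = 3 - \left(- 4 p - 1\right) = 3 - \left(-1 - 4 p\right) = 3 + \left(1 + 4 p\right) = 4 + 4 p$)
$L + G{\left(\sqrt{2 + 4},4 \right)} B{\left(5,0 \right)} = -9 + \sqrt{2 + 4} \left(4 + 4 \cdot 5\right) = -9 + \sqrt{6} \left(4 + 20\right) = -9 + \sqrt{6} \cdot 24 = -9 + 24 \sqrt{6}$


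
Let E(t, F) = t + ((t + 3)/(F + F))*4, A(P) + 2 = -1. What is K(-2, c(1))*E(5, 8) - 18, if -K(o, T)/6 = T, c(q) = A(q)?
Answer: 108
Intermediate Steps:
A(P) = -3 (A(P) = -2 - 1 = -3)
c(q) = -3
K(o, T) = -6*T
E(t, F) = t + 2*(3 + t)/F (E(t, F) = t + ((3 + t)/((2*F)))*4 = t + ((3 + t)*(1/(2*F)))*4 = t + ((3 + t)/(2*F))*4 = t + 2*(3 + t)/F)
K(-2, c(1))*E(5, 8) - 18 = (-6*(-3))*((6 + 2*5 + 8*5)/8) - 18 = 18*((6 + 10 + 40)/8) - 18 = 18*((1/8)*56) - 18 = 18*7 - 18 = 126 - 18 = 108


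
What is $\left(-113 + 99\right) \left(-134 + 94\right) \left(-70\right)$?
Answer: $-39200$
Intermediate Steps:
$\left(-113 + 99\right) \left(-134 + 94\right) \left(-70\right) = \left(-14\right) \left(-40\right) \left(-70\right) = 560 \left(-70\right) = -39200$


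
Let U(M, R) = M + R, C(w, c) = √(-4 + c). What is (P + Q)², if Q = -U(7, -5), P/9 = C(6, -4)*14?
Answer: -127004 - 1008*I*√2 ≈ -1.27e+5 - 1425.5*I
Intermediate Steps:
P = 252*I*√2 (P = 9*(√(-4 - 4)*14) = 9*(√(-8)*14) = 9*((2*I*√2)*14) = 9*(28*I*√2) = 252*I*√2 ≈ 356.38*I)
Q = -2 (Q = -(7 - 5) = -1*2 = -2)
(P + Q)² = (252*I*√2 - 2)² = (-2 + 252*I*√2)²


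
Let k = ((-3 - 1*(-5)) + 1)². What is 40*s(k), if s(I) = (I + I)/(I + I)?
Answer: 40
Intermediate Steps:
k = 9 (k = ((-3 + 5) + 1)² = (2 + 1)² = 3² = 9)
s(I) = 1 (s(I) = (2*I)/((2*I)) = (2*I)*(1/(2*I)) = 1)
40*s(k) = 40*1 = 40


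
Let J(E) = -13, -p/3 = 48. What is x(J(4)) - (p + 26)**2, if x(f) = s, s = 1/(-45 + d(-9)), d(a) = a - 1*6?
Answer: -835441/60 ≈ -13924.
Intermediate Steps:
p = -144 (p = -3*48 = -144)
d(a) = -6 + a (d(a) = a - 6 = -6 + a)
s = -1/60 (s = 1/(-45 + (-6 - 9)) = 1/(-45 - 15) = 1/(-60) = -1/60 ≈ -0.016667)
x(f) = -1/60
x(J(4)) - (p + 26)**2 = -1/60 - (-144 + 26)**2 = -1/60 - 1*(-118)**2 = -1/60 - 1*13924 = -1/60 - 13924 = -835441/60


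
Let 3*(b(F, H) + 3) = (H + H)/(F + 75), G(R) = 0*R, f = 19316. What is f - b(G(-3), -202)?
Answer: 4347179/225 ≈ 19321.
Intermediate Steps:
G(R) = 0
b(F, H) = -3 + 2*H/(3*(75 + F)) (b(F, H) = -3 + ((H + H)/(F + 75))/3 = -3 + ((2*H)/(75 + F))/3 = -3 + (2*H/(75 + F))/3 = -3 + 2*H/(3*(75 + F)))
f - b(G(-3), -202) = 19316 - (-675 - 9*0 + 2*(-202))/(3*(75 + 0)) = 19316 - (-675 + 0 - 404)/(3*75) = 19316 - (-1079)/(3*75) = 19316 - 1*(-1079/225) = 19316 + 1079/225 = 4347179/225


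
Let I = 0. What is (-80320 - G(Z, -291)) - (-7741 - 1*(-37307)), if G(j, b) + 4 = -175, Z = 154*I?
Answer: -109707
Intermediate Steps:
Z = 0 (Z = 154*0 = 0)
G(j, b) = -179 (G(j, b) = -4 - 175 = -179)
(-80320 - G(Z, -291)) - (-7741 - 1*(-37307)) = (-80320 - 1*(-179)) - (-7741 - 1*(-37307)) = (-80320 + 179) - (-7741 + 37307) = -80141 - 1*29566 = -80141 - 29566 = -109707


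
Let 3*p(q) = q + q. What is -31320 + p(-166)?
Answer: -94292/3 ≈ -31431.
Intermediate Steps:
p(q) = 2*q/3 (p(q) = (q + q)/3 = (2*q)/3 = 2*q/3)
-31320 + p(-166) = -31320 + (⅔)*(-166) = -31320 - 332/3 = -94292/3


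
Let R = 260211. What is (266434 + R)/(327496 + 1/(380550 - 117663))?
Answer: 138448124115/86094440953 ≈ 1.6081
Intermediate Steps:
(266434 + R)/(327496 + 1/(380550 - 117663)) = (266434 + 260211)/(327496 + 1/(380550 - 117663)) = 526645/(327496 + 1/262887) = 526645/(86094440953/262887) = 526645*(262887/86094440953) = 138448124115/86094440953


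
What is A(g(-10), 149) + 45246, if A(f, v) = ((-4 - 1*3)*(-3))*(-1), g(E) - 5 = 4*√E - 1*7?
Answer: 45225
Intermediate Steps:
g(E) = -2 + 4*√E (g(E) = 5 + (4*√E - 1*7) = 5 + (4*√E - 7) = 5 + (-7 + 4*√E) = -2 + 4*√E)
A(f, v) = -21 (A(f, v) = ((-4 - 3)*(-3))*(-1) = -7*(-3)*(-1) = 21*(-1) = -21)
A(g(-10), 149) + 45246 = -21 + 45246 = 45225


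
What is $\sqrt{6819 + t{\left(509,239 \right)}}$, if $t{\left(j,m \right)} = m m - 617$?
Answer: $\sqrt{63323} \approx 251.64$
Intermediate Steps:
$t{\left(j,m \right)} = -617 + m^{2}$ ($t{\left(j,m \right)} = m^{2} - 617 = -617 + m^{2}$)
$\sqrt{6819 + t{\left(509,239 \right)}} = \sqrt{6819 - \left(617 - 239^{2}\right)} = \sqrt{6819 + \left(-617 + 57121\right)} = \sqrt{6819 + 56504} = \sqrt{63323}$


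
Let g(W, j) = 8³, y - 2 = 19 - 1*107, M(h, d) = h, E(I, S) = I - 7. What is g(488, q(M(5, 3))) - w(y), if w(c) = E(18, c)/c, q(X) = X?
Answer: 44043/86 ≈ 512.13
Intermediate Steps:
E(I, S) = -7 + I
y = -86 (y = 2 + (19 - 1*107) = 2 + (19 - 107) = 2 - 88 = -86)
g(W, j) = 512
w(c) = 11/c (w(c) = (-7 + 18)/c = 11/c)
g(488, q(M(5, 3))) - w(y) = 512 - 11/(-86) = 512 - 11*(-1)/86 = 512 - 1*(-11/86) = 512 + 11/86 = 44043/86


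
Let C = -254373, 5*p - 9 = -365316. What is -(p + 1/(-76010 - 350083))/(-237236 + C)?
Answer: -155654755556/1047355768185 ≈ -0.14862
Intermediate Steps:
p = -365307/5 (p = 9/5 + (⅕)*(-365316) = 9/5 - 365316/5 = -365307/5 ≈ -73061.)
-(p + 1/(-76010 - 350083))/(-237236 + C) = -(-365307/5 + 1/(-76010 - 350083))/(-237236 - 254373) = -(-365307/5 + 1/(-426093))/(-491609) = -(-365307/5 - 1/426093)*(-1)/491609 = -(-155654755556)*(-1)/(2130465*491609) = -1*155654755556/1047355768185 = -155654755556/1047355768185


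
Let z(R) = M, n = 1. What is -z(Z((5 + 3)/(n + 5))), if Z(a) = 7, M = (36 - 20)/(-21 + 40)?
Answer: -16/19 ≈ -0.84210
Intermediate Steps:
M = 16/19 ≈ 0.84210
z(R) = 16/19
-z(Z((5 + 3)/(n + 5))) = -1*16/19 = -16/19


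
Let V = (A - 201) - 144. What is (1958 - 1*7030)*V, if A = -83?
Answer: 2170816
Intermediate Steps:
V = -428 (V = (-83 - 201) - 144 = -284 - 144 = -428)
(1958 - 1*7030)*V = (1958 - 1*7030)*(-428) = (1958 - 7030)*(-428) = -5072*(-428) = 2170816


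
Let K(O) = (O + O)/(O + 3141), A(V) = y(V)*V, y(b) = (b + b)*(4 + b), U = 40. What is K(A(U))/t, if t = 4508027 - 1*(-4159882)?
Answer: 281600/1247667489369 ≈ 2.2570e-7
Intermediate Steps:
y(b) = 2*b*(4 + b) (y(b) = (2*b)*(4 + b) = 2*b*(4 + b))
A(V) = 2*V²*(4 + V) (A(V) = (2*V*(4 + V))*V = 2*V²*(4 + V))
K(O) = 2*O/(3141 + O) (K(O) = (2*O)/(3141 + O) = 2*O/(3141 + O))
t = 8667909 (t = 4508027 + 4159882 = 8667909)
K(A(U))/t = (2*(2*40²*(4 + 40))/(3141 + 2*40²*(4 + 40)))/8667909 = (2*(2*1600*44)/(3141 + 2*1600*44))*(1/8667909) = (2*140800/(3141 + 140800))*(1/8667909) = (2*140800/143941)*(1/8667909) = (2*140800*(1/143941))*(1/8667909) = (281600/143941)*(1/8667909) = 281600/1247667489369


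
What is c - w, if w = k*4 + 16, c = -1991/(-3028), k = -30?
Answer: 316903/3028 ≈ 104.66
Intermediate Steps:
c = 1991/3028 (c = -1991*(-1/3028) = 1991/3028 ≈ 0.65753)
w = -104 (w = -30*4 + 16 = -120 + 16 = -104)
c - w = 1991/3028 - 1*(-104) = 1991/3028 + 104 = 316903/3028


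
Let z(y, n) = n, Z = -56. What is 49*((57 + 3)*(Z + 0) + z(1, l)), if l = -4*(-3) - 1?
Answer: -164101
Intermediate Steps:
l = 11 (l = 12 - 1 = 11)
49*((57 + 3)*(Z + 0) + z(1, l)) = 49*((57 + 3)*(-56 + 0) + 11) = 49*(60*(-56) + 11) = 49*(-3360 + 11) = 49*(-3349) = -164101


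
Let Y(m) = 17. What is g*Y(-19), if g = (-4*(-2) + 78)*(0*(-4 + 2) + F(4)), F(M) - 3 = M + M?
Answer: 16082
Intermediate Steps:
F(M) = 3 + 2*M (F(M) = 3 + (M + M) = 3 + 2*M)
g = 946 (g = (-4*(-2) + 78)*(0*(-4 + 2) + (3 + 2*4)) = (8 + 78)*(0*(-2) + (3 + 8)) = 86*(0 + 11) = 86*11 = 946)
g*Y(-19) = 946*17 = 16082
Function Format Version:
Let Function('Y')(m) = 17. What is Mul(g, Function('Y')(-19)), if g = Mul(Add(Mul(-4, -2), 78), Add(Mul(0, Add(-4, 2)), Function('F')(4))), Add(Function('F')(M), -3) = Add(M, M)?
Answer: 16082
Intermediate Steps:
Function('F')(M) = Add(3, Mul(2, M)) (Function('F')(M) = Add(3, Add(M, M)) = Add(3, Mul(2, M)))
g = 946 (g = Mul(Add(Mul(-4, -2), 78), Add(Mul(0, Add(-4, 2)), Add(3, Mul(2, 4)))) = Mul(Add(8, 78), Add(Mul(0, -2), Add(3, 8))) = Mul(86, Add(0, 11)) = Mul(86, 11) = 946)
Mul(g, Function('Y')(-19)) = Mul(946, 17) = 16082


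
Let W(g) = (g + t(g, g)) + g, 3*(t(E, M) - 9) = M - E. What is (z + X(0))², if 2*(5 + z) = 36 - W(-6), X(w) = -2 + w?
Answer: 625/4 ≈ 156.25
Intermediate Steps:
t(E, M) = 9 - E/3 + M/3 (t(E, M) = 9 + (M - E)/3 = 9 + (-E/3 + M/3) = 9 - E/3 + M/3)
W(g) = 9 + 2*g (W(g) = (g + (9 - g/3 + g/3)) + g = (g + 9) + g = (9 + g) + g = 9 + 2*g)
z = 29/2 (z = -5 + (36 - (9 + 2*(-6)))/2 = -5 + (36 - (9 - 12))/2 = -5 + (36 - 1*(-3))/2 = -5 + (36 + 3)/2 = -5 + (½)*39 = -5 + 39/2 = 29/2 ≈ 14.500)
(z + X(0))² = (29/2 + (-2 + 0))² = (29/2 - 2)² = (25/2)² = 625/4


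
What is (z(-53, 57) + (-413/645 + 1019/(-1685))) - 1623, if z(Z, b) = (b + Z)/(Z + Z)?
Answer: -18712298161/11520345 ≈ -1624.3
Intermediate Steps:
z(Z, b) = (Z + b)/(2*Z) (z(Z, b) = (Z + b)/((2*Z)) = (Z + b)*(1/(2*Z)) = (Z + b)/(2*Z))
(z(-53, 57) + (-413/645 + 1019/(-1685))) - 1623 = ((½)*(-53 + 57)/(-53) + (-413/645 + 1019/(-1685))) - 1623 = ((½)*(-1/53)*4 + (-413*1/645 + 1019*(-1/1685))) - 1623 = (-2/53 + (-413/645 - 1019/1685)) - 1623 = (-2/53 - 270632/217365) - 1623 = -14778226/11520345 - 1623 = -18712298161/11520345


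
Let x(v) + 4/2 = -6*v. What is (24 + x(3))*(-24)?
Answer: -96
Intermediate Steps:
x(v) = -2 - 6*v
(24 + x(3))*(-24) = (24 + (-2 - 6*3))*(-24) = (24 + (-2 - 18))*(-24) = (24 - 20)*(-24) = 4*(-24) = -96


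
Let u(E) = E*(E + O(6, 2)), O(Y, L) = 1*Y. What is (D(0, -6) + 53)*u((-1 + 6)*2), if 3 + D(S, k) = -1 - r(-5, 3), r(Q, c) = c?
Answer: 7360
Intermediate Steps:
O(Y, L) = Y
u(E) = E*(6 + E) (u(E) = E*(E + 6) = E*(6 + E))
D(S, k) = -7 (D(S, k) = -3 + (-1 - 1*3) = -3 + (-1 - 3) = -3 - 4 = -7)
(D(0, -6) + 53)*u((-1 + 6)*2) = (-7 + 53)*(((-1 + 6)*2)*(6 + (-1 + 6)*2)) = 46*((5*2)*(6 + 5*2)) = 46*(10*(6 + 10)) = 46*(10*16) = 46*160 = 7360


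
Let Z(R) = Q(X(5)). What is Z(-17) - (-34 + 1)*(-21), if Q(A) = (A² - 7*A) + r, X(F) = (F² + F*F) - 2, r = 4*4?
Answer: 1291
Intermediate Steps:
r = 16
X(F) = -2 + 2*F² (X(F) = (F² + F²) - 2 = 2*F² - 2 = -2 + 2*F²)
Q(A) = 16 + A² - 7*A (Q(A) = (A² - 7*A) + 16 = 16 + A² - 7*A)
Z(R) = 1984 (Z(R) = 16 + (-2 + 2*5²)² - 7*(-2 + 2*5²) = 16 + (-2 + 2*25)² - 7*(-2 + 2*25) = 16 + (-2 + 50)² - 7*(-2 + 50) = 16 + 48² - 7*48 = 16 + 2304 - 336 = 1984)
Z(-17) - (-34 + 1)*(-21) = 1984 - (-34 + 1)*(-21) = 1984 - (-33)*(-21) = 1984 - 1*693 = 1984 - 693 = 1291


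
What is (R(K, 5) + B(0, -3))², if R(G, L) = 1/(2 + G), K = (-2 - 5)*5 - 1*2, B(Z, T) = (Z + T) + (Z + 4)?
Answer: 1156/1225 ≈ 0.94367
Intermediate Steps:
B(Z, T) = 4 + T + 2*Z (B(Z, T) = (T + Z) + (4 + Z) = 4 + T + 2*Z)
K = -37 (K = -7*5 - 2 = -35 - 2 = -37)
(R(K, 5) + B(0, -3))² = (1/(2 - 37) + (4 - 3 + 2*0))² = (1/(-35) + (4 - 3 + 0))² = (-1/35 + 1)² = (34/35)² = 1156/1225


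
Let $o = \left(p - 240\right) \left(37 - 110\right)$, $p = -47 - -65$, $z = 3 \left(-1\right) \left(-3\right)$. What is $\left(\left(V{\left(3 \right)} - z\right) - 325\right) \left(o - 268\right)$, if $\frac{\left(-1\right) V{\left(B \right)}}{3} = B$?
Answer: $-5466734$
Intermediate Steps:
$V{\left(B \right)} = - 3 B$
$z = 9$ ($z = \left(-3\right) \left(-3\right) = 9$)
$p = 18$ ($p = -47 + 65 = 18$)
$o = 16206$ ($o = \left(18 - 240\right) \left(37 - 110\right) = \left(-222\right) \left(-73\right) = 16206$)
$\left(\left(V{\left(3 \right)} - z\right) - 325\right) \left(o - 268\right) = \left(\left(\left(-3\right) 3 - 9\right) - 325\right) \left(16206 - 268\right) = \left(\left(-9 - 9\right) - 325\right) 15938 = \left(-18 - 325\right) 15938 = \left(-343\right) 15938 = -5466734$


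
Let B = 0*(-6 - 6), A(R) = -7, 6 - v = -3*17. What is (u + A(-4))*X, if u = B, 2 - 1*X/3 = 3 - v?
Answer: -1176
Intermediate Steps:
v = 57 (v = 6 - (-3)*17 = 6 - 1*(-51) = 6 + 51 = 57)
B = 0 (B = 0*(-12) = 0)
X = 168 (X = 6 - 3*(3 - 1*57) = 6 - 3*(3 - 57) = 6 - 3*(-54) = 6 + 162 = 168)
u = 0
(u + A(-4))*X = (0 - 7)*168 = -7*168 = -1176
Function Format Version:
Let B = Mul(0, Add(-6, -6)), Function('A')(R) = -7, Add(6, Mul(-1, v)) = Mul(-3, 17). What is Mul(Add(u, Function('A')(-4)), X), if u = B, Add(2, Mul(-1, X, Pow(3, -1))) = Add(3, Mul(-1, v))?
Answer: -1176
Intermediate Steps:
v = 57 (v = Add(6, Mul(-1, Mul(-3, 17))) = Add(6, Mul(-1, -51)) = Add(6, 51) = 57)
B = 0 (B = Mul(0, -12) = 0)
X = 168 (X = Add(6, Mul(-3, Add(3, Mul(-1, 57)))) = Add(6, Mul(-3, Add(3, -57))) = Add(6, Mul(-3, -54)) = Add(6, 162) = 168)
u = 0
Mul(Add(u, Function('A')(-4)), X) = Mul(Add(0, -7), 168) = Mul(-7, 168) = -1176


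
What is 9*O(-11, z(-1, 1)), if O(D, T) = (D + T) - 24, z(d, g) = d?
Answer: -324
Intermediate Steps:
O(D, T) = -24 + D + T
9*O(-11, z(-1, 1)) = 9*(-24 - 11 - 1) = 9*(-36) = -324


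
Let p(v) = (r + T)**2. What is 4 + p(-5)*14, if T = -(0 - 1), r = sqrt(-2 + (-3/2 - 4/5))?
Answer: -211/5 + 14*I*sqrt(430)/5 ≈ -42.2 + 58.062*I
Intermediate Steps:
r = I*sqrt(430)/10 (r = sqrt(-2 + (-3*1/2 - 4*1/5)) = sqrt(-2 + (-3/2 - 4/5)) = sqrt(-2 - 23/10) = sqrt(-43/10) = I*sqrt(430)/10 ≈ 2.0736*I)
T = 1 (T = -1*(-1) = 1)
p(v) = (1 + I*sqrt(430)/10)**2 (p(v) = (I*sqrt(430)/10 + 1)**2 = (1 + I*sqrt(430)/10)**2)
4 + p(-5)*14 = 4 + ((10 + I*sqrt(430))**2/100)*14 = 4 + 7*(10 + I*sqrt(430))**2/50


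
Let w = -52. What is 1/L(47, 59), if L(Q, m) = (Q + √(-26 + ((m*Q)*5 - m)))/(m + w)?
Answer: -47/1653 + 2*√3445/1653 ≈ 0.042582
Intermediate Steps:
L(Q, m) = (Q + √(-26 - m + 5*Q*m))/(-52 + m) (L(Q, m) = (Q + √(-26 + ((m*Q)*5 - m)))/(m - 52) = (Q + √(-26 + ((Q*m)*5 - m)))/(-52 + m) = (Q + √(-26 + (5*Q*m - m)))/(-52 + m) = (Q + √(-26 + (-m + 5*Q*m)))/(-52 + m) = (Q + √(-26 - m + 5*Q*m))/(-52 + m))
1/L(47, 59) = 1/((47 + √(-26 - 1*59 + 5*47*59))/(-52 + 59)) = 1/((47 + √(-26 - 59 + 13865))/7) = 1/((47 + √13780)/7) = 1/((47 + 2*√3445)/7) = 1/(47/7 + 2*√3445/7)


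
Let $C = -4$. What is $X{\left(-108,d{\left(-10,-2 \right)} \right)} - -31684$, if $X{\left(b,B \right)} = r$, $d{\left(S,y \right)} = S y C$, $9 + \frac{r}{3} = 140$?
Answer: $32077$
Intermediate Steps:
$r = 393$ ($r = -27 + 3 \cdot 140 = -27 + 420 = 393$)
$d{\left(S,y \right)} = - 4 S y$ ($d{\left(S,y \right)} = S y \left(-4\right) = - 4 S y$)
$X{\left(b,B \right)} = 393$
$X{\left(-108,d{\left(-10,-2 \right)} \right)} - -31684 = 393 - -31684 = 393 + 31684 = 32077$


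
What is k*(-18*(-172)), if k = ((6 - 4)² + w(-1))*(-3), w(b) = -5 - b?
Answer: 0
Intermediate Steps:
k = 0 (k = ((6 - 4)² + (-5 - 1*(-1)))*(-3) = (2² + (-5 + 1))*(-3) = (4 - 4)*(-3) = 0*(-3) = 0)
k*(-18*(-172)) = 0*(-18*(-172)) = 0*3096 = 0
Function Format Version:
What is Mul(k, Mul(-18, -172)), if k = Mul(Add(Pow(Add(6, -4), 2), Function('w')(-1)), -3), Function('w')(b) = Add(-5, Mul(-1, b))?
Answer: 0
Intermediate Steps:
k = 0 (k = Mul(Add(Pow(Add(6, -4), 2), Add(-5, Mul(-1, -1))), -3) = Mul(Add(Pow(2, 2), Add(-5, 1)), -3) = Mul(Add(4, -4), -3) = Mul(0, -3) = 0)
Mul(k, Mul(-18, -172)) = Mul(0, Mul(-18, -172)) = Mul(0, 3096) = 0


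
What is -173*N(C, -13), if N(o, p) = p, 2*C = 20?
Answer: 2249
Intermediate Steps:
C = 10 (C = (½)*20 = 10)
-173*N(C, -13) = -173*(-13) = 2249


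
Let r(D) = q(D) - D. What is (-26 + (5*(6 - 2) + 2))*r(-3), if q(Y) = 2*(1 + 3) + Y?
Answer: -32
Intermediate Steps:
q(Y) = 8 + Y (q(Y) = 2*4 + Y = 8 + Y)
r(D) = 8 (r(D) = (8 + D) - D = 8)
(-26 + (5*(6 - 2) + 2))*r(-3) = (-26 + (5*(6 - 2) + 2))*8 = (-26 + (5*4 + 2))*8 = (-26 + (20 + 2))*8 = (-26 + 22)*8 = -4*8 = -32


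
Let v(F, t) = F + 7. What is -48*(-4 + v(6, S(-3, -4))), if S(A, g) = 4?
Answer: -432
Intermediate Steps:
v(F, t) = 7 + F
-48*(-4 + v(6, S(-3, -4))) = -48*(-4 + (7 + 6)) = -48*(-4 + 13) = -48*9 = -432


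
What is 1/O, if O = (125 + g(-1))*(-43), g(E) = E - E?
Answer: -1/5375 ≈ -0.00018605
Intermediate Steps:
g(E) = 0
O = -5375 (O = (125 + 0)*(-43) = 125*(-43) = -5375)
1/O = 1/(-5375) = -1/5375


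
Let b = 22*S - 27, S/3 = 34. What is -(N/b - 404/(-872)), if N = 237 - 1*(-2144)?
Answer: -742975/483306 ≈ -1.5373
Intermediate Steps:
S = 102 (S = 3*34 = 102)
N = 2381 (N = 237 + 2144 = 2381)
b = 2217 (b = 22*102 - 27 = 2244 - 27 = 2217)
-(N/b - 404/(-872)) = -(2381/2217 - 404/(-872)) = -(2381*(1/2217) - 404*(-1/872)) = -(2381/2217 + 101/218) = -1*742975/483306 = -742975/483306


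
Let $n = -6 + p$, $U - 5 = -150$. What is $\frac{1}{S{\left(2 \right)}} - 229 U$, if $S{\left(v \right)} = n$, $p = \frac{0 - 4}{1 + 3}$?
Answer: $\frac{232434}{7} \approx 33205.0$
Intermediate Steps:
$U = -145$ ($U = 5 - 150 = -145$)
$p = -1$ ($p = - \frac{4}{4} = \left(-4\right) \frac{1}{4} = -1$)
$n = -7$ ($n = -6 - 1 = -7$)
$S{\left(v \right)} = -7$
$\frac{1}{S{\left(2 \right)}} - 229 U = \frac{1}{-7} - -33205 = - \frac{1}{7} + 33205 = \frac{232434}{7}$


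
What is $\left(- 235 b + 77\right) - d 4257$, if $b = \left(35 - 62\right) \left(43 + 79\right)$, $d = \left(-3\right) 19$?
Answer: $1016816$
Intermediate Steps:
$d = -57$
$b = -3294$ ($b = \left(-27\right) 122 = -3294$)
$\left(- 235 b + 77\right) - d 4257 = \left(\left(-235\right) \left(-3294\right) + 77\right) - \left(-57\right) 4257 = \left(774090 + 77\right) - -242649 = 774167 + 242649 = 1016816$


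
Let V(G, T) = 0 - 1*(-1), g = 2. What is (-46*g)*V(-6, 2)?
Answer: -92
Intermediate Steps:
V(G, T) = 1 (V(G, T) = 0 + 1 = 1)
(-46*g)*V(-6, 2) = -46*2*1 = -92*1 = -92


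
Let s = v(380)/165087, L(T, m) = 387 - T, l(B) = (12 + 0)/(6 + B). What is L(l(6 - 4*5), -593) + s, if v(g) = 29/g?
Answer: 24371793839/62733060 ≈ 388.50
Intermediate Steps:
l(B) = 12/(6 + B)
s = 29/62733060 (s = (29/380)/165087 = (29*(1/380))*(1/165087) = (29/380)*(1/165087) = 29/62733060 ≈ 4.6228e-7)
L(l(6 - 4*5), -593) + s = (387 - 12/(6 + (6 - 4*5))) + 29/62733060 = (387 - 12/(6 + (6 - 20))) + 29/62733060 = (387 - 12/(6 - 14)) + 29/62733060 = (387 - 12/(-8)) + 29/62733060 = (387 - 12*(-1)/8) + 29/62733060 = (387 - 1*(-3/2)) + 29/62733060 = (387 + 3/2) + 29/62733060 = 777/2 + 29/62733060 = 24371793839/62733060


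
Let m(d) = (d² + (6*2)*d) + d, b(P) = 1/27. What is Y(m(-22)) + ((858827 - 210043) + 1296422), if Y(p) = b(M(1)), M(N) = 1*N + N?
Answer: 52520563/27 ≈ 1.9452e+6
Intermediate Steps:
M(N) = 2*N (M(N) = N + N = 2*N)
b(P) = 1/27
m(d) = d² + 13*d (m(d) = (d² + 12*d) + d = d² + 13*d)
Y(p) = 1/27
Y(m(-22)) + ((858827 - 210043) + 1296422) = 1/27 + ((858827 - 210043) + 1296422) = 1/27 + (648784 + 1296422) = 1/27 + 1945206 = 52520563/27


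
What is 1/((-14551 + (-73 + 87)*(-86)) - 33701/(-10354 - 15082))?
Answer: -25436/400710479 ≈ -6.3477e-5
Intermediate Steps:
1/((-14551 + (-73 + 87)*(-86)) - 33701/(-10354 - 15082)) = 1/((-14551 + 14*(-86)) - 33701/(-25436)) = 1/((-14551 - 1204) - 33701*(-1/25436)) = 1/(-15755 + 33701/25436) = 1/(-400710479/25436) = -25436/400710479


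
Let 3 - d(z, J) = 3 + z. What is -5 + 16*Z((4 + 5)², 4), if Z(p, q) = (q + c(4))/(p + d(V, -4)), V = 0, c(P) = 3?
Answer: -293/81 ≈ -3.6173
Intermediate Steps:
d(z, J) = -z (d(z, J) = 3 - (3 + z) = 3 + (-3 - z) = -z)
Z(p, q) = (3 + q)/p (Z(p, q) = (q + 3)/(p - 1*0) = (3 + q)/(p + 0) = (3 + q)/p)
-5 + 16*Z((4 + 5)², 4) = -5 + 16*((3 + 4)/((4 + 5)²)) = -5 + 16*(7/9²) = -5 + 16*(7/81) = -5 + 112/81 = -293/81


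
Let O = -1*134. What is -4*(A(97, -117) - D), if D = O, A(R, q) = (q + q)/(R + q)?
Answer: -2914/5 ≈ -582.80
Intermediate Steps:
O = -134
A(R, q) = 2*q/(R + q) (A(R, q) = (2*q)/(R + q) = 2*q/(R + q))
D = -134
-4*(A(97, -117) - D) = -4*(2*(-117)/(97 - 117) - 1*(-134)) = -4*(2*(-117)/(-20) + 134) = -4*(2*(-117)*(-1/20) + 134) = -4*(117/10 + 134) = -4*1457/10 = -2914/5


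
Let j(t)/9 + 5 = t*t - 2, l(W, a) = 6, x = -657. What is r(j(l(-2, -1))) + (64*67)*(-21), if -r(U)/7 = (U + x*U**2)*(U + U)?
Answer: 163535542296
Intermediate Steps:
j(t) = -63 + 9*t**2 (j(t) = -45 + 9*(t*t - 2) = -45 + 9*(t**2 - 2) = -45 + 9*(-2 + t**2) = -45 + (-18 + 9*t**2) = -63 + 9*t**2)
r(U) = -14*U*(U - 657*U**2) (r(U) = -7*(U - 657*U**2)*(U + U) = -7*(U - 657*U**2)*2*U = -14*U*(U - 657*U**2))
r(j(l(-2, -1))) + (64*67)*(-21) = (-63 + 9*6**2)**2*(-14 + 9198*(-63 + 9*6**2)) + (64*67)*(-21) = (-63 + 9*36)**2*(-14 + 9198*(-63 + 9*36)) + 4288*(-21) = (-63 + 324)**2*(-14 + 9198*(-63 + 324)) - 90048 = 261**2*(-14 + 9198*261) - 90048 = 68121*(-14 + 2400678) - 90048 = 68121*2400664 - 90048 = 163535632344 - 90048 = 163535542296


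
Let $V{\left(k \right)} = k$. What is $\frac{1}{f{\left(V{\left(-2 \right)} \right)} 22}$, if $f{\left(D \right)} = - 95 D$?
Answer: $\frac{1}{4180} \approx 0.00023923$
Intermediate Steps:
$\frac{1}{f{\left(V{\left(-2 \right)} \right)} 22} = \frac{1}{\left(-95\right) \left(-2\right) 22} = \frac{1}{190 \cdot 22} = \frac{1}{4180}$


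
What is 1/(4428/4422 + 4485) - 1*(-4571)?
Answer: 15112563230/3306183 ≈ 4571.0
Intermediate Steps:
1/(4428/4422 + 4485) - 1*(-4571) = 1/(4428*(1/4422) + 4485) + 4571 = 1/(738/737 + 4485) + 4571 = 1/(3306183/737) + 4571 = 737/3306183 + 4571 = 15112563230/3306183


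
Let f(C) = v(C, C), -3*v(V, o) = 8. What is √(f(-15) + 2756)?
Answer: 2*√6195/3 ≈ 52.472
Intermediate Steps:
v(V, o) = -8/3 (v(V, o) = -⅓*8 = -8/3)
f(C) = -8/3
√(f(-15) + 2756) = √(-8/3 + 2756) = √(8260/3) = 2*√6195/3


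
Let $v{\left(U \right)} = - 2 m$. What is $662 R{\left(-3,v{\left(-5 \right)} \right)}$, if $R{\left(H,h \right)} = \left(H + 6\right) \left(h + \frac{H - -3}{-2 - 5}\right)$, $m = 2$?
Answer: $-7944$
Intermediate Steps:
$v{\left(U \right)} = -4$ ($v{\left(U \right)} = \left(-2\right) 2 = -4$)
$R{\left(H,h \right)} = \left(6 + H\right) \left(- \frac{3}{7} + h - \frac{H}{7}\right)$ ($R{\left(H,h \right)} = \left(6 + H\right) \left(h + \frac{H + 3}{-7}\right) = \left(6 + H\right) \left(h + \left(3 + H\right) \left(- \frac{1}{7}\right)\right) = \left(6 + H\right) \left(h - \left(\frac{3}{7} + \frac{H}{7}\right)\right) = \left(6 + H\right) \left(- \frac{3}{7} + h - \frac{H}{7}\right)$)
$662 R{\left(-3,v{\left(-5 \right)} \right)} = 662 \left(- \frac{18}{7} + 6 \left(-4\right) - - \frac{27}{7} - \frac{\left(-3\right)^{2}}{7} - -12\right) = 662 \left(- \frac{18}{7} - 24 + \frac{27}{7} - \frac{9}{7} + 12\right) = 662 \left(-12\right) = -7944$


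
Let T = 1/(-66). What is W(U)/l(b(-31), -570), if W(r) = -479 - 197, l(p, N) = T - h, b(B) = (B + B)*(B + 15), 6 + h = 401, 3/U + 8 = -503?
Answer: 44616/26071 ≈ 1.7113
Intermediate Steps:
U = -3/511 (U = 3/(-8 - 503) = 3/(-511) = 3*(-1/511) = -3/511 ≈ -0.0058708)
h = 395 (h = -6 + 401 = 395)
T = -1/66 ≈ -0.015152
b(B) = 2*B*(15 + B) (b(B) = (2*B)*(15 + B) = 2*B*(15 + B))
l(p, N) = -26071/66 (l(p, N) = -1/66 - 1*395 = -1/66 - 395 = -26071/66)
W(r) = -676
W(U)/l(b(-31), -570) = -676/(-26071/66) = -676*(-66/26071) = 44616/26071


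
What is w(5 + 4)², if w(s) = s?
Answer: 81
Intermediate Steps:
w(5 + 4)² = (5 + 4)² = 9² = 81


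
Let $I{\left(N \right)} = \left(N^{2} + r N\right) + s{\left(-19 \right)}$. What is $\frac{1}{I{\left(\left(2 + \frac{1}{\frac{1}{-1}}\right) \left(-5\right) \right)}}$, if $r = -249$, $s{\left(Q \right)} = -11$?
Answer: $\frac{1}{1259} \approx 0.00079428$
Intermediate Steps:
$I{\left(N \right)} = -11 + N^{2} - 249 N$ ($I{\left(N \right)} = \left(N^{2} - 249 N\right) - 11 = -11 + N^{2} - 249 N$)
$\frac{1}{I{\left(\left(2 + \frac{1}{\frac{1}{-1}}\right) \left(-5\right) \right)}} = \frac{1}{-11 + \left(\left(2 + \frac{1}{\frac{1}{-1}}\right) \left(-5\right)\right)^{2} - 249 \left(2 + \frac{1}{\frac{1}{-1}}\right) \left(-5\right)} = \frac{1}{-11 + \left(\left(2 + \frac{1}{-1}\right) \left(-5\right)\right)^{2} - 249 \left(2 + \frac{1}{-1}\right) \left(-5\right)} = \frac{1}{-11 + \left(\left(2 - 1\right) \left(-5\right)\right)^{2} - 249 \left(2 - 1\right) \left(-5\right)} = \frac{1}{-11 + \left(1 \left(-5\right)\right)^{2} - 249 \cdot 1 \left(-5\right)} = \frac{1}{-11 + \left(-5\right)^{2} - -1245} = \frac{1}{-11 + 25 + 1245} = \frac{1}{1259}$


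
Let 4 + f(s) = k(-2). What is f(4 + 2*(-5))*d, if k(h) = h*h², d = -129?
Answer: 1548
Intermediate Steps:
k(h) = h³
f(s) = -12 (f(s) = -4 + (-2)³ = -4 - 8 = -12)
f(4 + 2*(-5))*d = -12*(-129) = 1548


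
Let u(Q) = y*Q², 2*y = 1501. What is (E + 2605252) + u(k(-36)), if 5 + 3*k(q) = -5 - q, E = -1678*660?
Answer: 13987286/9 ≈ 1.5541e+6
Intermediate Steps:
y = 1501/2 (y = (½)*1501 = 1501/2 ≈ 750.50)
E = -1107480
k(q) = -10/3 - q/3 (k(q) = -5/3 + (-5 - q)/3 = -5/3 + (-5/3 - q/3) = -10/3 - q/3)
u(Q) = 1501*Q²/2
(E + 2605252) + u(k(-36)) = (-1107480 + 2605252) + 1501*(-10/3 - ⅓*(-36))²/2 = 1497772 + 1501*(-10/3 + 12)²/2 = 1497772 + 1501*(26/3)²/2 = 1497772 + (1501/2)*(676/9) = 1497772 + 507338/9 = 13987286/9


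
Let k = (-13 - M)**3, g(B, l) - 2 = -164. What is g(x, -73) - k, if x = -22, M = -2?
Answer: 1169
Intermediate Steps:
g(B, l) = -162 (g(B, l) = 2 - 164 = -162)
k = -1331 (k = (-13 - 1*(-2))**3 = (-13 + 2)**3 = (-11)**3 = -1331)
g(x, -73) - k = -162 - 1*(-1331) = -162 + 1331 = 1169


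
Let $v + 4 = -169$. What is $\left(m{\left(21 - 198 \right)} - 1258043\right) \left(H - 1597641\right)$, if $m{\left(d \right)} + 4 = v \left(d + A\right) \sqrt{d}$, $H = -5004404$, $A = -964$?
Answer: $8305682906115 - 1303197468685 i \sqrt{177} \approx 8.3057 \cdot 10^{12} - 1.7338 \cdot 10^{13} i$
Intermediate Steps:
$v = -173$ ($v = -4 - 169 = -173$)
$m{\left(d \right)} = -4 + \sqrt{d} \left(166772 - 173 d\right)$ ($m{\left(d \right)} = -4 + - 173 \left(d - 964\right) \sqrt{d} = -4 + - 173 \left(-964 + d\right) \sqrt{d} = -4 + \left(166772 - 173 d\right) \sqrt{d} = -4 + \sqrt{d} \left(166772 - 173 d\right)$)
$\left(m{\left(21 - 198 \right)} - 1258043\right) \left(H - 1597641\right) = \left(\left(-4 - 173 \left(21 - 198\right)^{\frac{3}{2}} + 166772 \sqrt{21 - 198}\right) - 1258043\right) \left(-5004404 - 1597641\right) = \left(\left(-4 - 173 \left(-177\right)^{\frac{3}{2}} + 166772 \sqrt{-177}\right) - 1258043\right) \left(-5004404 - 1597641\right) = \left(\left(-4 - 173 \left(- 177 i \sqrt{177}\right) + 166772 i \sqrt{177}\right) - 1258043\right) \left(-6602045\right) = \left(\left(-4 + 30621 i \sqrt{177} + 166772 i \sqrt{177}\right) - 1258043\right) \left(-6602045\right) = \left(\left(-4 + 197393 i \sqrt{177}\right) - 1258043\right) \left(-6602045\right) = \left(-1258047 + 197393 i \sqrt{177}\right) \left(-6602045\right) = 8305682906115 - 1303197468685 i \sqrt{177}$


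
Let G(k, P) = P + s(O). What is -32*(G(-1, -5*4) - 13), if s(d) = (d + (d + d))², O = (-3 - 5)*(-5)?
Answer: -459744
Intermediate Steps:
O = 40 (O = -8*(-5) = 40)
s(d) = 9*d² (s(d) = (d + 2*d)² = (3*d)² = 9*d²)
G(k, P) = 14400 + P (G(k, P) = P + 9*40² = P + 9*1600 = P + 14400 = 14400 + P)
-32*(G(-1, -5*4) - 13) = -32*((14400 - 5*4) - 13) = -32*((14400 - 20) - 13) = -32*(14380 - 13) = -32*14367 = -459744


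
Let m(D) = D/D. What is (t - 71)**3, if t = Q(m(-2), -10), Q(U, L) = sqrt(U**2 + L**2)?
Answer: -379424 + 15224*sqrt(101) ≈ -2.2642e+5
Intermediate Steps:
m(D) = 1
Q(U, L) = sqrt(L**2 + U**2)
t = sqrt(101) (t = sqrt((-10)**2 + 1**2) = sqrt(100 + 1) = sqrt(101) ≈ 10.050)
(t - 71)**3 = (sqrt(101) - 71)**3 = (-71 + sqrt(101))**3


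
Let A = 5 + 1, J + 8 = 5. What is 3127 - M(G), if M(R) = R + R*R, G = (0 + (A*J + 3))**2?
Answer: -47723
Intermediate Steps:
J = -3 (J = -8 + 5 = -3)
A = 6
G = 225 (G = (0 + (6*(-3) + 3))**2 = (0 + (-18 + 3))**2 = (0 - 15)**2 = (-15)**2 = 225)
M(R) = R + R**2
3127 - M(G) = 3127 - 225*(1 + 225) = 3127 - 225*226 = 3127 - 1*50850 = 3127 - 50850 = -47723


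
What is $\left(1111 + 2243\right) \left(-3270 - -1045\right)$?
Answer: $-7462650$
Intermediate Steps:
$\left(1111 + 2243\right) \left(-3270 - -1045\right) = 3354 \left(-3270 + \left(-31 + 1076\right)\right) = 3354 \left(-3270 + 1045\right) = 3354 \left(-2225\right) = -7462650$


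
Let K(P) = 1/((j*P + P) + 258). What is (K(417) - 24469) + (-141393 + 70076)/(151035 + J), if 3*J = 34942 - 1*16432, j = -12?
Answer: -16652453037203/680540445 ≈ -24469.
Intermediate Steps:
K(P) = 1/(258 - 11*P) (K(P) = 1/((-12*P + P) + 258) = 1/(-11*P + 258) = 1/(258 - 11*P))
J = 6170 (J = (34942 - 1*16432)/3 = (34942 - 16432)/3 = (⅓)*18510 = 6170)
(K(417) - 24469) + (-141393 + 70076)/(151035 + J) = (1/(258 - 11*417) - 24469) + (-141393 + 70076)/(151035 + 6170) = (1/(258 - 4587) - 24469) - 71317/157205 = (1/(-4329) - 24469) - 71317*1/157205 = (-1/4329 - 24469) - 71317/157205 = -105926302/4329 - 71317/157205 = -16652453037203/680540445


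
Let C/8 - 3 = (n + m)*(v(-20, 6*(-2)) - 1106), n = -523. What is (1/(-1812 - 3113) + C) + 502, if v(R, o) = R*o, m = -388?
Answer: 31086274949/4925 ≈ 6.3119e+6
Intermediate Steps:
C = 6311432 (C = 24 + 8*((-523 - 388)*(-120*(-2) - 1106)) = 24 + 8*(-911*(-20*(-12) - 1106)) = 24 + 8*(-911*(240 - 1106)) = 24 + 8*(-911*(-866)) = 24 + 8*788926 = 24 + 6311408 = 6311432)
(1/(-1812 - 3113) + C) + 502 = (1/(-1812 - 3113) + 6311432) + 502 = (1/(-4925) + 6311432) + 502 = (-1/4925 + 6311432) + 502 = 31083802599/4925 + 502 = 31086274949/4925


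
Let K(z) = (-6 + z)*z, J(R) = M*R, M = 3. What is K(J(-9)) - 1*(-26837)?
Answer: 27728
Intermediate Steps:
J(R) = 3*R
K(z) = z*(-6 + z)
K(J(-9)) - 1*(-26837) = (3*(-9))*(-6 + 3*(-9)) - 1*(-26837) = -27*(-6 - 27) + 26837 = -27*(-33) + 26837 = 891 + 26837 = 27728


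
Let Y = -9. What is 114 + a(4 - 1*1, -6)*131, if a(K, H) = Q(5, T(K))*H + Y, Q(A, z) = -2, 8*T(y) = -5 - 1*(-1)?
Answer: 507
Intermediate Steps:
T(y) = -½ (T(y) = (-5 - 1*(-1))/8 = (-5 + 1)/8 = (⅛)*(-4) = -½)
a(K, H) = -9 - 2*H (a(K, H) = -2*H - 9 = -9 - 2*H)
114 + a(4 - 1*1, -6)*131 = 114 + (-9 - 2*(-6))*131 = 114 + (-9 + 12)*131 = 114 + 3*131 = 114 + 393 = 507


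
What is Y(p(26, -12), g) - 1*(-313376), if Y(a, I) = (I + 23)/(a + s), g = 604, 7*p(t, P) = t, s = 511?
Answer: 376366039/1201 ≈ 3.1338e+5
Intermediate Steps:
p(t, P) = t/7
Y(a, I) = (23 + I)/(511 + a) (Y(a, I) = (I + 23)/(a + 511) = (23 + I)/(511 + a))
Y(p(26, -12), g) - 1*(-313376) = (23 + 604)/(511 + (⅐)*26) - 1*(-313376) = 627/(511 + 26/7) + 313376 = 627/(3603/7) + 313376 = (7/3603)*627 + 313376 = 1463/1201 + 313376 = 376366039/1201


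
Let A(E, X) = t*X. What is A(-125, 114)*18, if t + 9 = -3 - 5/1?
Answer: -34884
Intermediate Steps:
t = -17 (t = -9 + (-3 - 5/1) = -9 + (-3 - 5*1) = -9 + (-3 - 5) = -9 - 8 = -17)
A(E, X) = -17*X
A(-125, 114)*18 = -17*114*18 = -1938*18 = -34884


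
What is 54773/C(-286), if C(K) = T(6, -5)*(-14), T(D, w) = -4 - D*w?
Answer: -54773/364 ≈ -150.48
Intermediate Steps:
T(D, w) = -4 - D*w
C(K) = -364 (C(K) = (-4 - 1*6*(-5))*(-14) = (-4 + 30)*(-14) = 26*(-14) = -364)
54773/C(-286) = 54773/(-364) = 54773*(-1/364) = -54773/364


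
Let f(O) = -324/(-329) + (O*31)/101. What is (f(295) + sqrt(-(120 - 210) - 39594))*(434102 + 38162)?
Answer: 1436357425256/33229 + 1889056*I*sqrt(2469) ≈ 4.3226e+7 + 9.3865e+7*I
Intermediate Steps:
f(O) = 324/329 + 31*O/101 (f(O) = -324*(-1/329) + (31*O)*(1/101) = 324/329 + 31*O/101)
(f(295) + sqrt(-(120 - 210) - 39594))*(434102 + 38162) = ((324/329 + (31/101)*295) + sqrt(-(120 - 210) - 39594))*(434102 + 38162) = ((324/329 + 9145/101) + sqrt(-1*(-90) - 39594))*472264 = (3041429/33229 + sqrt(90 - 39594))*472264 = (3041429/33229 + sqrt(-39504))*472264 = (3041429/33229 + 4*I*sqrt(2469))*472264 = 1436357425256/33229 + 1889056*I*sqrt(2469)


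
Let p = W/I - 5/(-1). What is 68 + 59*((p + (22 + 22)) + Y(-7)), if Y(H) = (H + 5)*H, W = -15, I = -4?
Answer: 16025/4 ≈ 4006.3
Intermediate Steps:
Y(H) = H*(5 + H) (Y(H) = (5 + H)*H = H*(5 + H))
p = 35/4 (p = -15/(-4) - 5/(-1) = -15*(-¼) - 5*(-1) = 15/4 + 5 = 35/4 ≈ 8.7500)
68 + 59*((p + (22 + 22)) + Y(-7)) = 68 + 59*((35/4 + (22 + 22)) - 7*(5 - 7)) = 68 + 59*((35/4 + 44) - 7*(-2)) = 68 + 59*(211/4 + 14) = 68 + 59*(267/4) = 68 + 15753/4 = 16025/4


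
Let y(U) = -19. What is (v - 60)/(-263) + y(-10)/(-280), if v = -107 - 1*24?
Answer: 58477/73640 ≈ 0.79409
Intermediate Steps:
v = -131 (v = -107 - 24 = -131)
(v - 60)/(-263) + y(-10)/(-280) = (-131 - 60)/(-263) - 19/(-280) = -191*(-1/263) - 19*(-1/280) = 191/263 + 19/280 = 58477/73640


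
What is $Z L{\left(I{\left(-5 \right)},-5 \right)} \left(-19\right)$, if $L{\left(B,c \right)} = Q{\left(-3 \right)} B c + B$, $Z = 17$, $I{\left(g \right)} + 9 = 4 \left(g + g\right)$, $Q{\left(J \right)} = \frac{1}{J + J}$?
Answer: $\frac{174097}{6} \approx 29016.0$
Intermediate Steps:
$Q{\left(J \right)} = \frac{1}{2 J}$
$I{\left(g \right)} = -9 + 8 g$ ($I{\left(g \right)} = -9 + 4 \left(g + g\right) = -9 + 4 \cdot 2 g = -9 + 8 g$)
$L{\left(B,c \right)} = B - \frac{B c}{6}$ ($L{\left(B,c \right)} = \frac{1}{2 \left(-3\right)} B c + B = \frac{1}{2} \left(- \frac{1}{3}\right) B c + B = - \frac{B}{6} c + B = - \frac{B c}{6} + B = B - \frac{B c}{6}$)
$Z L{\left(I{\left(-5 \right)},-5 \right)} \left(-19\right) = 17 \frac{\left(-9 + 8 \left(-5\right)\right) \left(6 - -5\right)}{6} \left(-19\right) = 17 \frac{\left(-9 - 40\right) \left(6 + 5\right)}{6} \left(-19\right) = 17 \cdot \frac{1}{6} \left(-49\right) 11 \left(-19\right) = 17 \left(- \frac{539}{6}\right) \left(-19\right) = \left(- \frac{9163}{6}\right) \left(-19\right) = \frac{174097}{6}$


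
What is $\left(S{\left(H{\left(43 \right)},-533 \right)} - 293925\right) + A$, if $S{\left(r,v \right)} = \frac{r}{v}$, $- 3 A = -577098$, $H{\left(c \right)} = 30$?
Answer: $- \frac{54130977}{533} \approx -1.0156 \cdot 10^{5}$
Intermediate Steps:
$A = 192366$ ($A = \left(- \frac{1}{3}\right) \left(-577098\right) = 192366$)
$\left(S{\left(H{\left(43 \right)},-533 \right)} - 293925\right) + A = \left(\frac{30}{-533} - 293925\right) + 192366 = \left(30 \left(- \frac{1}{533}\right) - 293925\right) + 192366 = \left(- \frac{30}{533} - 293925\right) + 192366 = - \frac{156662055}{533} + 192366 = - \frac{54130977}{533}$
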